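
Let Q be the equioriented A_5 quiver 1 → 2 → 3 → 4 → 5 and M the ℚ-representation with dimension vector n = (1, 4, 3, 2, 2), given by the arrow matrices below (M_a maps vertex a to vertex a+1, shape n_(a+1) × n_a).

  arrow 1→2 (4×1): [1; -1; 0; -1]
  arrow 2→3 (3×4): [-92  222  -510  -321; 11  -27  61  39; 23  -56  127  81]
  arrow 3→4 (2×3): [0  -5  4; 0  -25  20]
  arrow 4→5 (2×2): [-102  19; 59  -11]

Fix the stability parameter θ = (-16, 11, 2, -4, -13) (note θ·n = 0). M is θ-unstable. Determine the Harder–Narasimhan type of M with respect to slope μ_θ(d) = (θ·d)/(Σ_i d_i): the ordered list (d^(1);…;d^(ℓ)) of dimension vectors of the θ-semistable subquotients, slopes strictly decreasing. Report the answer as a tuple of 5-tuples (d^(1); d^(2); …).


Barcode: M ≅ I[1,5], I[2,2], I[2,3]^2, I[4,5]. HN layers by μ_θ (5 steps, strictly decreasing):
  μ^(1)=11; μ^(2)=13/2; μ^(3)=-1; μ^(4)=-17/2; μ^(5)=-16

((0, 1, 0, 0, 0); (0, 2, 2, 0, 0); (0, 1, 1, 1, 1); (0, 0, 0, 1, 1); (1, 0, 0, 0, 0))


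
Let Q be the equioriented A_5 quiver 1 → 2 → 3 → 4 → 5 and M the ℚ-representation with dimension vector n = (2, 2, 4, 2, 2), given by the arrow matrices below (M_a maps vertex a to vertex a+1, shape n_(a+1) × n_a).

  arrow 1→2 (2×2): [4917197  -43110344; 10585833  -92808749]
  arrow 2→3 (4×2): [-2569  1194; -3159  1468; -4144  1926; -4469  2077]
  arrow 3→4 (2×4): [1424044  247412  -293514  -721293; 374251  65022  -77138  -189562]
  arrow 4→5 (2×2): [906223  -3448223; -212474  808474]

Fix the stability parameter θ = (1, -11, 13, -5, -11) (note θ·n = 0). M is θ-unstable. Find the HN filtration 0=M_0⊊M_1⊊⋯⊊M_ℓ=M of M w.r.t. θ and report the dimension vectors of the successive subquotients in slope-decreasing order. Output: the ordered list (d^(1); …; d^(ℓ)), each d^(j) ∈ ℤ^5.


Via rank(M_{q-1}∘⋯∘M_p): M ≅ I[1,4], I[1,5], I[3,3]^2, I[5,5].
μ_θ-semistable layers: μ^(1)=13; μ^(2)=4; μ^(3)=-1; μ^(4)=-5; μ^(5)=-11

((0, 0, 2, 0, 0); (0, 0, 1, 1, 0); (0, 0, 1, 1, 1); (2, 2, 0, 0, 0); (0, 0, 0, 0, 1))


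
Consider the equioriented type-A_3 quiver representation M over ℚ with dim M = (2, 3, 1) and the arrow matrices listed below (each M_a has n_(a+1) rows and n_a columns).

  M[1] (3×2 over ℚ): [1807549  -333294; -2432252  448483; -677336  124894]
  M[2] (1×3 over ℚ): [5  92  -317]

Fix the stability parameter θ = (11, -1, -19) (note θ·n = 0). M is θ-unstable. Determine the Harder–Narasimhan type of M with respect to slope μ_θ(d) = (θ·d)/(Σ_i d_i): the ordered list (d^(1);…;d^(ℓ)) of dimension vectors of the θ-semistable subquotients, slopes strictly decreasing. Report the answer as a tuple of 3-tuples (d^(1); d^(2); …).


Barcode: M ≅ I[1,2], I[1,3], I[2,2]. HN layers by μ_θ (3 steps, strictly decreasing):
  μ^(1)=5; μ^(2)=-1; μ^(3)=-3

((1, 1, 0); (0, 1, 0); (1, 1, 1))


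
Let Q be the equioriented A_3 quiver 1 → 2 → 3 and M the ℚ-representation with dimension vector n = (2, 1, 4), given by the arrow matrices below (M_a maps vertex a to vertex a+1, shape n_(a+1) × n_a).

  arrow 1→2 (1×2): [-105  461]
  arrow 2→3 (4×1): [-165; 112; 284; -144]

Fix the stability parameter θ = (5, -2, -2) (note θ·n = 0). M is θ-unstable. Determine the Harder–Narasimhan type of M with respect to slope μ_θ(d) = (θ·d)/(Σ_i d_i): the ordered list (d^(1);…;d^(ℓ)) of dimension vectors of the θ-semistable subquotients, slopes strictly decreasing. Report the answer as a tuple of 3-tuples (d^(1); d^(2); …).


Barcode: M ≅ I[1,1], I[1,3], I[3,3]^3. HN layers by μ_θ (3 steps, strictly decreasing):
  μ^(1)=5; μ^(2)=1/3; μ^(3)=-2

((1, 0, 0); (1, 1, 1); (0, 0, 3))


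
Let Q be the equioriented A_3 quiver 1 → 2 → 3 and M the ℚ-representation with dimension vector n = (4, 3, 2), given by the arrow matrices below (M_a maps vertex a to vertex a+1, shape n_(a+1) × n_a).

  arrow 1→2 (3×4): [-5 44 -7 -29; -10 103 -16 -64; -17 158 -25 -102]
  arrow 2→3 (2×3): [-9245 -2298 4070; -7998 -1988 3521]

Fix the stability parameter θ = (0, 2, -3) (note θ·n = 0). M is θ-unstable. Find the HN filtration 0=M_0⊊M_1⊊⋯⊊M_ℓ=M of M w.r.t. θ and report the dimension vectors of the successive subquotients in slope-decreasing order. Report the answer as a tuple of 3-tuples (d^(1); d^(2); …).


Barcode: M ≅ I[1,1], I[1,2], I[1,3]^2. HN layers by μ_θ (3 steps, strictly decreasing):
  μ^(1)=2; μ^(2)=0; μ^(3)=-1/3

((0, 1, 0); (2, 0, 0); (2, 2, 2))


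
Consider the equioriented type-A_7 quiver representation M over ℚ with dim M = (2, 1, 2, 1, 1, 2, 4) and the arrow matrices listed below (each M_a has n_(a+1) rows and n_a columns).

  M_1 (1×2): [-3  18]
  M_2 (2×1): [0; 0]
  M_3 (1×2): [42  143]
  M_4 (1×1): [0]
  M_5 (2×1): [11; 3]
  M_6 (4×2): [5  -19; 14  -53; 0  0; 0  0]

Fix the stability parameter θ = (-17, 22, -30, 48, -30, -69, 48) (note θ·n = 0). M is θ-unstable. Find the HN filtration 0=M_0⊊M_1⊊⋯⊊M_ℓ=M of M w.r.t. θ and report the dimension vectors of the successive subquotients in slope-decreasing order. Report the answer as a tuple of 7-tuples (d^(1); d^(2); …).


Barcode: M ≅ I[1,1], I[1,2], I[3,3], I[3,4], I[5,7], I[6,7], I[7,7]^2. HN layers by μ_θ (6 steps, strictly decreasing):
  μ^(1)=48; μ^(2)=22; μ^(3)=-17; μ^(4)=-30; μ^(5)=-99/2; μ^(6)=-69

((0, 0, 0, 1, 0, 0, 4); (0, 1, 0, 0, 0, 0, 0); (2, 0, 0, 0, 0, 0, 0); (0, 0, 2, 0, 0, 0, 0); (0, 0, 0, 0, 1, 1, 0); (0, 0, 0, 0, 0, 1, 0))


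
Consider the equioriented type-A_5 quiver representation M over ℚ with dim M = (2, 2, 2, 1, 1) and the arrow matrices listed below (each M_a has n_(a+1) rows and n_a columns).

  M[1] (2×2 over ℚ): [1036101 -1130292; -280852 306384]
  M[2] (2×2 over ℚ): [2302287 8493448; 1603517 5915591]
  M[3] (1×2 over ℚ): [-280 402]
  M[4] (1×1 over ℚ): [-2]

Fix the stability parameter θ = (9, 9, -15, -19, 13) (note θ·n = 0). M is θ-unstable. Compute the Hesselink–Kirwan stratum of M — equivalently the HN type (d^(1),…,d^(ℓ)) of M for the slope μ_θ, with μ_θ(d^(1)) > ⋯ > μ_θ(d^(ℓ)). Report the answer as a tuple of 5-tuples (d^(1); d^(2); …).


Interval decomposition of M: I[1,1], I[1,5], I[2,3].
HN type (ℓ=4): μ^(1)=13; μ^(2)=9; μ^(3)=-3; μ^(4)=-4

((0, 0, 0, 0, 1); (1, 0, 0, 0, 0); (0, 1, 1, 0, 0); (1, 1, 1, 1, 0))


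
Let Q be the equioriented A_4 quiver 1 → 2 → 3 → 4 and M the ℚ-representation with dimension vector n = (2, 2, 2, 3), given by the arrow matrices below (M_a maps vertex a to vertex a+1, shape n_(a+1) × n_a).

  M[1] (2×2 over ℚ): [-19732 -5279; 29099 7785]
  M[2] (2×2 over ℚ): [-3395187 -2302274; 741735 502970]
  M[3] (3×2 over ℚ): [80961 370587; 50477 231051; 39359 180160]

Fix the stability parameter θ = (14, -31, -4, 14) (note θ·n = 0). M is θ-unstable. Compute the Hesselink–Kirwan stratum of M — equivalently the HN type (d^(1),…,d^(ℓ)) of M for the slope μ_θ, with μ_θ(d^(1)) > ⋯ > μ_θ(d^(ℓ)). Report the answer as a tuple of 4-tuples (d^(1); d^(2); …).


Barcode: M ≅ I[1,2], I[1,4], I[3,4], I[4,4]. HN layers by μ_θ (3 steps, strictly decreasing):
  μ^(1)=14; μ^(2)=-4; μ^(3)=-17/2

((0, 0, 0, 3); (0, 0, 2, 0); (2, 2, 0, 0))


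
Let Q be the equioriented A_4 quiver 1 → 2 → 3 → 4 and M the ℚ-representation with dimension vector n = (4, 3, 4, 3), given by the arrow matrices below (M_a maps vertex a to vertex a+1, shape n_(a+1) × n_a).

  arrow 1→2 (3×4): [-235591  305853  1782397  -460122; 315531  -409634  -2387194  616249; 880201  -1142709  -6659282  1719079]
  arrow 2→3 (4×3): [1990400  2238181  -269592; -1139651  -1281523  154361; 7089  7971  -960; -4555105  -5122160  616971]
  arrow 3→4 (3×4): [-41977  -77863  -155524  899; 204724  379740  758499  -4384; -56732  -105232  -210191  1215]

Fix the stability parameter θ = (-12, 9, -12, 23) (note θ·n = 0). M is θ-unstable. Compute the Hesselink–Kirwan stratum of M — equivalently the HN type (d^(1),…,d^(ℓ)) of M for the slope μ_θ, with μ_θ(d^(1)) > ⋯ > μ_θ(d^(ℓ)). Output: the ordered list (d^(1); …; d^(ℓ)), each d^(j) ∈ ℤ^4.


Interval decomposition of M: I[1,1], I[1,3], I[1,4]^2, I[3,4].
HN type (ℓ=3): μ^(1)=23; μ^(2)=-3/2; μ^(3)=-12

((0, 0, 0, 3); (0, 3, 3, 0); (4, 0, 1, 0))


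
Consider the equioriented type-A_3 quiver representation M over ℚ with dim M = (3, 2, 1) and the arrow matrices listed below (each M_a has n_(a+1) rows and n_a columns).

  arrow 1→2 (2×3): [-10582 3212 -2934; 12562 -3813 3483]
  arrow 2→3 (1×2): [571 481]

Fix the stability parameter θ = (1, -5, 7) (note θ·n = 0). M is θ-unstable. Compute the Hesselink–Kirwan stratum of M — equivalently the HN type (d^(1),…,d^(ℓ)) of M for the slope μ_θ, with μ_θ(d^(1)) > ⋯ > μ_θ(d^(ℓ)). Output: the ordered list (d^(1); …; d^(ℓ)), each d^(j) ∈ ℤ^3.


Via rank(M_{q-1}∘⋯∘M_p): M ≅ I[1,1], I[1,2], I[1,3].
μ_θ-semistable layers: μ^(1)=7; μ^(2)=1; μ^(3)=-2

((0, 0, 1); (1, 0, 0); (2, 2, 0))


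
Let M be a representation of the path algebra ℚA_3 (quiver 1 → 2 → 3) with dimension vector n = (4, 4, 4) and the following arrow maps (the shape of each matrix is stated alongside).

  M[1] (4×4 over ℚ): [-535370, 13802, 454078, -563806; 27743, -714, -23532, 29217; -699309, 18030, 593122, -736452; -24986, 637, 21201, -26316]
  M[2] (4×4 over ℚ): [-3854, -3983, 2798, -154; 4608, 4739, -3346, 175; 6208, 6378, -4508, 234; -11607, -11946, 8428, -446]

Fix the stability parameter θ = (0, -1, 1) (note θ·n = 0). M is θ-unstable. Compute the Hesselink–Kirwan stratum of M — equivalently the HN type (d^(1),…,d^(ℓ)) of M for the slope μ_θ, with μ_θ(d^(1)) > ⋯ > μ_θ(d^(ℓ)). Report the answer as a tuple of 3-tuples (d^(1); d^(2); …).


Interval decomposition of M: I[1,2], I[1,3]^3, I[3,3].
HN type (ℓ=2): μ^(1)=1; μ^(2)=-1/2

((0, 0, 4); (4, 4, 0))


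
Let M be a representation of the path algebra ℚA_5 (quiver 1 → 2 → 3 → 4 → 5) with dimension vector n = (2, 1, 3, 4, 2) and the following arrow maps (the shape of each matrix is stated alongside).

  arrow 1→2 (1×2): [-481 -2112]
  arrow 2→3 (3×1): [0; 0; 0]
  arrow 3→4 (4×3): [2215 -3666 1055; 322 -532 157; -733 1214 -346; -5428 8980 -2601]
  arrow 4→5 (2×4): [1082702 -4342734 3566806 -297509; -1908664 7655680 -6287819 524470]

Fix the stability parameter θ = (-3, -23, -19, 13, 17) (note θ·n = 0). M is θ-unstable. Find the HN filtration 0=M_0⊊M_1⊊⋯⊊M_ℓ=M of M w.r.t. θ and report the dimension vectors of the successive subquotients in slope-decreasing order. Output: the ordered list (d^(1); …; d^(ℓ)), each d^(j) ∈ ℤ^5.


Interval decomposition of M: I[1,1], I[1,2], I[3,4], I[3,5]^2, I[4,4].
HN type (ℓ=5): μ^(1)=17; μ^(2)=13; μ^(3)=-3; μ^(4)=-13; μ^(5)=-19

((0, 0, 0, 0, 2); (0, 0, 0, 4, 0); (1, 0, 0, 0, 0); (1, 1, 0, 0, 0); (0, 0, 3, 0, 0))


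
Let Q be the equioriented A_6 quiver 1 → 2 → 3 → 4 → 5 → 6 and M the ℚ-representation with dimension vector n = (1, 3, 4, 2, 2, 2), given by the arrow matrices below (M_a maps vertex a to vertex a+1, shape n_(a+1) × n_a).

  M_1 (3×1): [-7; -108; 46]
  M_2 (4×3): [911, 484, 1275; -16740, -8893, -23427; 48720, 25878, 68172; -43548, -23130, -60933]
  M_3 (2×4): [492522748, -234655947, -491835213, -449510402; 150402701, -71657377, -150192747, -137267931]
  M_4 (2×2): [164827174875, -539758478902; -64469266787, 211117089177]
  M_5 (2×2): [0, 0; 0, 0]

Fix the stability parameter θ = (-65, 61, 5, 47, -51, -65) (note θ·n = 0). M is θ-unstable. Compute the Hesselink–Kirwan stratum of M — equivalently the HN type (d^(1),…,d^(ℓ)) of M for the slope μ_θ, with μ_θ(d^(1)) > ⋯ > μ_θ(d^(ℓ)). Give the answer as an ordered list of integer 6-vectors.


Barcode: M ≅ I[1,5], I[2,3], I[2,5], I[3,3], I[6,6]^2. HN layers by μ_θ (4 steps, strictly decreasing):
  μ^(1)=33; μ^(2)=31/2; μ^(3)=5; μ^(4)=-65

((0, 1, 1, 0, 0, 0); (0, 2, 2, 2, 2, 0); (0, 0, 1, 0, 0, 0); (1, 0, 0, 0, 0, 2))


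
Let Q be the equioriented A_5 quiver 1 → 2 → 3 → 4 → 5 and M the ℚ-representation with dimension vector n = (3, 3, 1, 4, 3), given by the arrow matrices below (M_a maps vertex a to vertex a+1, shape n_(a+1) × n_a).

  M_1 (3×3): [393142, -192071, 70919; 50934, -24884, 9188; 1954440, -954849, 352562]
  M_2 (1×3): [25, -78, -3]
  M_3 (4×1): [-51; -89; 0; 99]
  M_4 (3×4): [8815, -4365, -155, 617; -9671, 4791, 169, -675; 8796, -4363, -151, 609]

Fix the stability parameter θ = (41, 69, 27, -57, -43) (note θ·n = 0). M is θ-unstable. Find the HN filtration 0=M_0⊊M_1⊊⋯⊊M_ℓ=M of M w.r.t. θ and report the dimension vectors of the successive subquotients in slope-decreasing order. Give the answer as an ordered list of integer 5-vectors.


Barcode: M ≅ I[1,2]^2, I[1,5], I[4,4], I[4,5]^2. HN layers by μ_θ (5 steps, strictly decreasing):
  μ^(1)=69; μ^(2)=41; μ^(3)=37/5; μ^(4)=-43; μ^(5)=-57

((0, 2, 0, 0, 0); (2, 0, 0, 0, 0); (1, 1, 1, 1, 1); (0, 0, 0, 0, 2); (0, 0, 0, 3, 0))


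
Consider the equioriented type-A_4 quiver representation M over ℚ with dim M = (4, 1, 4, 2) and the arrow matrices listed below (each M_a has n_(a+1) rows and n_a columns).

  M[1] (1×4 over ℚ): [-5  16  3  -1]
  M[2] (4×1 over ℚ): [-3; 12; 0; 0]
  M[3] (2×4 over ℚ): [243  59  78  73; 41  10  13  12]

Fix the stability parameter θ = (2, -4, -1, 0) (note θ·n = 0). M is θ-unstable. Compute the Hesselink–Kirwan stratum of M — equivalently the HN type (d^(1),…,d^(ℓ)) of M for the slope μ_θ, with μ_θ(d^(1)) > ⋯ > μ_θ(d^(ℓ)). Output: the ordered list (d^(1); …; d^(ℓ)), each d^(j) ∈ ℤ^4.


Barcode: M ≅ I[1,1]^3, I[1,4], I[3,3]^2, I[3,4]. HN layers by μ_θ (3 steps, strictly decreasing):
  μ^(1)=2; μ^(2)=0; μ^(3)=-1

((3, 0, 0, 0); (0, 0, 0, 2); (1, 1, 4, 0))


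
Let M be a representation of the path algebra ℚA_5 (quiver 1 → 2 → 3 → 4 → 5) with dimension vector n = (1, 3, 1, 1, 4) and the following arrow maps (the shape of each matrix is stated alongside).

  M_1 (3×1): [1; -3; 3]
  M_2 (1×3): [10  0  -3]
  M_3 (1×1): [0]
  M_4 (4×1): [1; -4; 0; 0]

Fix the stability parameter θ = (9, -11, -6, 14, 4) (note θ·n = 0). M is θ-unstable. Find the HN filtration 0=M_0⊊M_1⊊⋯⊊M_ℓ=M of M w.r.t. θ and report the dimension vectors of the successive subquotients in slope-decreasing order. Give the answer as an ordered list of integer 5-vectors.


Barcode: M ≅ I[1,3], I[2,2]^2, I[4,5], I[5,5]^3. HN layers by μ_θ (4 steps, strictly decreasing):
  μ^(1)=9; μ^(2)=4; μ^(3)=-8/3; μ^(4)=-11

((0, 0, 0, 1, 1); (0, 0, 0, 0, 3); (1, 1, 1, 0, 0); (0, 2, 0, 0, 0))


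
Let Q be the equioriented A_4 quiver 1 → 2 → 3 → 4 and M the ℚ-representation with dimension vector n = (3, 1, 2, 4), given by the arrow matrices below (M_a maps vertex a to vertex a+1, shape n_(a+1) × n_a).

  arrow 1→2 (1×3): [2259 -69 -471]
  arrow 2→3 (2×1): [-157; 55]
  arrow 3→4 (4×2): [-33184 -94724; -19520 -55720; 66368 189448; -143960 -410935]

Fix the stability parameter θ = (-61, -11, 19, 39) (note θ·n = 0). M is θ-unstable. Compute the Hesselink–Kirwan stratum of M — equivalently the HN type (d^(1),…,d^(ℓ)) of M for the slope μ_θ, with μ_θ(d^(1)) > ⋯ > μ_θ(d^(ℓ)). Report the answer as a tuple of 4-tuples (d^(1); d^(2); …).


Interval decomposition of M: I[1,1]^2, I[1,4], I[3,3], I[4,4]^3.
HN type (ℓ=4): μ^(1)=39; μ^(2)=19; μ^(3)=-11; μ^(4)=-61

((0, 0, 0, 4); (0, 0, 2, 0); (0, 1, 0, 0); (3, 0, 0, 0))


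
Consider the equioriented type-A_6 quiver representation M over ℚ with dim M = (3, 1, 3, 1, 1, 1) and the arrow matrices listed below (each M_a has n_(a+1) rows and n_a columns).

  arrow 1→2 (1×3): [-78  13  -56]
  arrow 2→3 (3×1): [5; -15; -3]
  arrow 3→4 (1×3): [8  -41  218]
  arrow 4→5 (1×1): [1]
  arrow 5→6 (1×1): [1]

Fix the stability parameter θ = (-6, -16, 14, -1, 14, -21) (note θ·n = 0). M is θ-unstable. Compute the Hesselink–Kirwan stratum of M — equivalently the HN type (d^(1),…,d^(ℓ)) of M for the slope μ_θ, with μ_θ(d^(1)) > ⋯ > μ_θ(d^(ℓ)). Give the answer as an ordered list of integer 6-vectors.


Barcode: M ≅ I[1,1]^2, I[1,6], I[3,3]^2. HN layers by μ_θ (4 steps, strictly decreasing):
  μ^(1)=14; μ^(2)=3/2; μ^(3)=-6; μ^(4)=-11

((0, 0, 2, 0, 0, 0); (0, 0, 1, 1, 1, 1); (2, 0, 0, 0, 0, 0); (1, 1, 0, 0, 0, 0))


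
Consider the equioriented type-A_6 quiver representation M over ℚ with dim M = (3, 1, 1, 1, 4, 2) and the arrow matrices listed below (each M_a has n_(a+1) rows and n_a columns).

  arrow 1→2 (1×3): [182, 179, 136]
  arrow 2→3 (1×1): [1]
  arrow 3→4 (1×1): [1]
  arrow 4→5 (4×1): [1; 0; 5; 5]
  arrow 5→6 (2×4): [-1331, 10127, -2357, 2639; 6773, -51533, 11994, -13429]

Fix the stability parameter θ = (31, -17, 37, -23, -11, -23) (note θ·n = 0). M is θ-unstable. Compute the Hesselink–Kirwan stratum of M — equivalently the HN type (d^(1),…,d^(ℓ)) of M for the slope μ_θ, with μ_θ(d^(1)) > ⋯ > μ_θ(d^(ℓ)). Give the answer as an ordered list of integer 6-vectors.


Via rank(M_{q-1}∘⋯∘M_p): M ≅ I[1,1]^2, I[1,6], I[5,5]^2, I[5,6].
μ_θ-semistable layers: μ^(1)=31; μ^(2)=-1; μ^(3)=-11; μ^(4)=-17

((2, 0, 0, 0, 0, 0); (1, 1, 1, 1, 1, 1); (0, 0, 0, 0, 2, 0); (0, 0, 0, 0, 1, 1))


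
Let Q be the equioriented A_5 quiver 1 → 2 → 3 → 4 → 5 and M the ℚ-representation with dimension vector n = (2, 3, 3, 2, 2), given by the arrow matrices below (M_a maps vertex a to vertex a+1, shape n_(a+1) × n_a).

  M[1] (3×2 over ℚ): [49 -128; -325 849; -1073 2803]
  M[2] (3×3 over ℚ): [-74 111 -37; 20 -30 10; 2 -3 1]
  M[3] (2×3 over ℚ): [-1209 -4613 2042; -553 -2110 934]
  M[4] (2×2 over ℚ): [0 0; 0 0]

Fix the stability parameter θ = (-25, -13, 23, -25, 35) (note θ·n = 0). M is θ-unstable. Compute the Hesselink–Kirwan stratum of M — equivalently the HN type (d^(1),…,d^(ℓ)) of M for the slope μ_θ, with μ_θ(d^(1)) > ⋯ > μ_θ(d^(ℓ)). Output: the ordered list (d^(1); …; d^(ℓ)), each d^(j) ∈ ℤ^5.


Via rank(M_{q-1}∘⋯∘M_p): M ≅ I[1,2]^2, I[2,4], I[3,3], I[3,4], I[5,5]^2.
μ_θ-semistable layers: μ^(1)=35; μ^(2)=23; μ^(3)=-1; μ^(4)=-13; μ^(5)=-25

((0, 0, 0, 0, 2); (0, 0, 1, 0, 0); (0, 0, 2, 2, 0); (0, 3, 0, 0, 0); (2, 0, 0, 0, 0))


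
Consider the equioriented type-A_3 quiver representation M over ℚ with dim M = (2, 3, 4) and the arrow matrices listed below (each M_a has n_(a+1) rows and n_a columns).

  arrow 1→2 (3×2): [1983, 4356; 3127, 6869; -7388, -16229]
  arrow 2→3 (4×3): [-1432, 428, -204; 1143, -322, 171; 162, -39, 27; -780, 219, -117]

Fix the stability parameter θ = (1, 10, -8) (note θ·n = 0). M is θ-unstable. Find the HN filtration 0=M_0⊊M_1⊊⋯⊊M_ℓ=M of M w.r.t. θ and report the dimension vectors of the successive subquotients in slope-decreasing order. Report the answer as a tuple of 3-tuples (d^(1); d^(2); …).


Via rank(M_{q-1}∘⋯∘M_p): M ≅ I[1,3]^2, I[2,2], I[3,3]^2.
μ_θ-semistable layers: μ^(1)=10; μ^(2)=1; μ^(3)=-8

((0, 1, 0); (2, 2, 2); (0, 0, 2))


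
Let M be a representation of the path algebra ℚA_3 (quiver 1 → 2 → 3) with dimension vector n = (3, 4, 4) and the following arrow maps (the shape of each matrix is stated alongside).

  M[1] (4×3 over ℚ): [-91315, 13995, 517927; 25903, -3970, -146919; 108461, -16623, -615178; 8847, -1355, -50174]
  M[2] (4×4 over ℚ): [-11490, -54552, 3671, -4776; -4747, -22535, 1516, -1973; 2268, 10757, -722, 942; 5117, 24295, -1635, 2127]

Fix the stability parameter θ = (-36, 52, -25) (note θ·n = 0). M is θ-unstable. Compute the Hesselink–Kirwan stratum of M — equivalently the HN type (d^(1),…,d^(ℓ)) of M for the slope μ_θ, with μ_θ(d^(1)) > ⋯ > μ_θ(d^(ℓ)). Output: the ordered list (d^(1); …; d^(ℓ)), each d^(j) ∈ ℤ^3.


Via rank(M_{q-1}∘⋯∘M_p): M ≅ I[1,3]^3, I[2,3].
μ_θ-semistable layers: μ^(1)=27/2; μ^(2)=-36

((0, 4, 4); (3, 0, 0))


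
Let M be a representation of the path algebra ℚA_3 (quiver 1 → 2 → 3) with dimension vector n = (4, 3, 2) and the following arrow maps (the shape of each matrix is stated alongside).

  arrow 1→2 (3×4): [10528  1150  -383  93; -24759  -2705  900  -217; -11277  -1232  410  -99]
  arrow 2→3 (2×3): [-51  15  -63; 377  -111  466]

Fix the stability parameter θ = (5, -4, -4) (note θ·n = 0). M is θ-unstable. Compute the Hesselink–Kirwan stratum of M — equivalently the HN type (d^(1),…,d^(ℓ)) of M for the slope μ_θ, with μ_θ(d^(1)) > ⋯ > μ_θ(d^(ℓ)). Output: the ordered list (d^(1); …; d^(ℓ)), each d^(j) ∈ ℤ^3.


Via rank(M_{q-1}∘⋯∘M_p): M ≅ I[1,1], I[1,2], I[1,3]^2.
μ_θ-semistable layers: μ^(1)=5; μ^(2)=1/2; μ^(3)=-1

((1, 0, 0); (1, 1, 0); (2, 2, 2))


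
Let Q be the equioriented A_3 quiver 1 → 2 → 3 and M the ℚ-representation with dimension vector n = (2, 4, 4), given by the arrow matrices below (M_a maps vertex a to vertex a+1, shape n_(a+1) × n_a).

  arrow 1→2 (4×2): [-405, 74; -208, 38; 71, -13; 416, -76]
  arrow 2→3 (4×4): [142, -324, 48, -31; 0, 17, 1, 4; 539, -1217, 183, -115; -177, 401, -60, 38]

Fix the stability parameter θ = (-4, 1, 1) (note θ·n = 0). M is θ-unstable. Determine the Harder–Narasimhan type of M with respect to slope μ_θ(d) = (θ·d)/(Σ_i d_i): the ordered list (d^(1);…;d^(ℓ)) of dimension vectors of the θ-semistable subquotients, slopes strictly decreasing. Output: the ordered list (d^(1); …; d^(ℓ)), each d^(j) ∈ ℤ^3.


Barcode: M ≅ I[1,3]^2, I[2,3]^2. HN layers by μ_θ (2 steps, strictly decreasing):
  μ^(1)=1; μ^(2)=-4

((0, 4, 4); (2, 0, 0))


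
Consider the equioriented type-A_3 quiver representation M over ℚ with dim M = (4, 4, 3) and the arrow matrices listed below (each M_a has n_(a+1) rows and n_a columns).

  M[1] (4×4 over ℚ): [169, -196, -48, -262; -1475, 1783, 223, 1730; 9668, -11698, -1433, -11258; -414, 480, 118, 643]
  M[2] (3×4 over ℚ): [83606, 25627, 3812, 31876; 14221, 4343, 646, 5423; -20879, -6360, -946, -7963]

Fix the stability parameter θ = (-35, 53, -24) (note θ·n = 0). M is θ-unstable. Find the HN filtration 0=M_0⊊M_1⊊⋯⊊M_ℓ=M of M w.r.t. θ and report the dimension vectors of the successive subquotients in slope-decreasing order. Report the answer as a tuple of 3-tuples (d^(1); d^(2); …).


Interval decomposition of M: I[1,2]^2, I[1,3]^2, I[3,3].
HN type (ℓ=4): μ^(1)=53; μ^(2)=29/2; μ^(3)=-24; μ^(4)=-35

((0, 2, 0); (0, 2, 2); (0, 0, 1); (4, 0, 0))


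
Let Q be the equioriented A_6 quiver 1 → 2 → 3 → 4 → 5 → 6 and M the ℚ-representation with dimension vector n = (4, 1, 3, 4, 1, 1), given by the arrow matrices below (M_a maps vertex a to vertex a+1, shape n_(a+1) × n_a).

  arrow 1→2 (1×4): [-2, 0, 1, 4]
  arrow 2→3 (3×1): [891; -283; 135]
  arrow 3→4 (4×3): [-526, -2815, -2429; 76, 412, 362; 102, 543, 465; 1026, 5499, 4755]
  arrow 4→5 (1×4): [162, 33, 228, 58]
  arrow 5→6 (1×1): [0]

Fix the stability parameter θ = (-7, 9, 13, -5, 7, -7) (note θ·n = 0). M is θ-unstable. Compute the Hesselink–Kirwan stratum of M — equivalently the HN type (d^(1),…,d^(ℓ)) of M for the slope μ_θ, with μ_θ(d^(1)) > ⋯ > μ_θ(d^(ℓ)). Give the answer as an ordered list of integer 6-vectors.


Barcode: M ≅ I[1,1]^3, I[1,5], I[3,3], I[3,4], I[4,4]^2, I[6,6]. HN layers by μ_θ (6 steps, strictly decreasing):
  μ^(1)=13; μ^(2)=7; μ^(3)=17/3; μ^(4)=4; μ^(5)=-5; μ^(6)=-7

((0, 0, 1, 0, 0, 0); (0, 0, 0, 0, 1, 0); (0, 1, 1, 1, 0, 0); (0, 0, 1, 1, 0, 0); (0, 0, 0, 2, 0, 0); (4, 0, 0, 0, 0, 1))


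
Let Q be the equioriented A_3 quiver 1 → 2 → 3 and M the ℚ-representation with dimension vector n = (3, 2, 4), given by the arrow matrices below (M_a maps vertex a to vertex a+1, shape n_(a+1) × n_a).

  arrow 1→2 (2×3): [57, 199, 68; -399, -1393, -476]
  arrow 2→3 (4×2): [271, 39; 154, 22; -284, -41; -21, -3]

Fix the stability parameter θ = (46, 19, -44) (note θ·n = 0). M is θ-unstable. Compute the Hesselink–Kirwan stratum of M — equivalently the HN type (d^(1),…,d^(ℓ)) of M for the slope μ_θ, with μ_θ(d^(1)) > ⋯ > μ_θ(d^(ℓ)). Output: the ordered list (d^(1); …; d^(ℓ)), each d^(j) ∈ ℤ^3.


Via rank(M_{q-1}∘⋯∘M_p): M ≅ I[1,1]^2, I[1,3], I[2,3], I[3,3]^2.
μ_θ-semistable layers: μ^(1)=46; μ^(2)=7; μ^(3)=-25/2; μ^(4)=-44

((2, 0, 0); (1, 1, 1); (0, 1, 1); (0, 0, 2))


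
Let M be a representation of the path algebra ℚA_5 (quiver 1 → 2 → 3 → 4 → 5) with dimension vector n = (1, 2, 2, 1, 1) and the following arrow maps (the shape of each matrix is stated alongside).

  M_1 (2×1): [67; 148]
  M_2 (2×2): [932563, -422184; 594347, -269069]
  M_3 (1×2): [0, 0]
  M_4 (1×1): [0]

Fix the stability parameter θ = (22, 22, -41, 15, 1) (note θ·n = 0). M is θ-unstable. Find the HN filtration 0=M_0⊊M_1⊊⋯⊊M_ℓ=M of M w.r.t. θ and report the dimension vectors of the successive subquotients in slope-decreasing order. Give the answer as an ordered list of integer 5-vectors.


Interval decomposition of M: I[1,3], I[2,3], I[4,4], I[5,5].
HN type (ℓ=3): μ^(1)=15; μ^(2)=1; μ^(3)=-19/2

((0, 0, 0, 1, 0); (1, 1, 1, 0, 1); (0, 1, 1, 0, 0))


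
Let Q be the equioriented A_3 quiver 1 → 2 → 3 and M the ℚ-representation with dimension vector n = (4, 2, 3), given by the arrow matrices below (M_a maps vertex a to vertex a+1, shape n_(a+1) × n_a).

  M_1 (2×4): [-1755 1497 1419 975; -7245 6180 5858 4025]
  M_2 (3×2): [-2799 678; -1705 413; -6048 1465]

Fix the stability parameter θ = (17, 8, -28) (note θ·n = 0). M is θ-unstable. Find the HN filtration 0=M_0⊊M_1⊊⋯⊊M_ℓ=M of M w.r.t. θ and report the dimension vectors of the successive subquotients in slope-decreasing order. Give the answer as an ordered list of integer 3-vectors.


Barcode: M ≅ I[1,1]^2, I[1,3]^2, I[3,3]. HN layers by μ_θ (3 steps, strictly decreasing):
  μ^(1)=17; μ^(2)=-1; μ^(3)=-28

((2, 0, 0); (2, 2, 2); (0, 0, 1))


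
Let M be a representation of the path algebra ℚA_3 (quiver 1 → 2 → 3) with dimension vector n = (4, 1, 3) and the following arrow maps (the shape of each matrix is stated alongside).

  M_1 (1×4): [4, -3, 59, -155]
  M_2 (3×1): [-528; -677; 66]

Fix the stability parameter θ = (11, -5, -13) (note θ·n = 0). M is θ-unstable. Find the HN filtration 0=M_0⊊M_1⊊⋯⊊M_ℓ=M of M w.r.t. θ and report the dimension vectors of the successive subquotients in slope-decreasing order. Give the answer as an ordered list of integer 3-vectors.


Via rank(M_{q-1}∘⋯∘M_p): M ≅ I[1,1]^3, I[1,3], I[3,3]^2.
μ_θ-semistable layers: μ^(1)=11; μ^(2)=-7/3; μ^(3)=-13

((3, 0, 0); (1, 1, 1); (0, 0, 2))


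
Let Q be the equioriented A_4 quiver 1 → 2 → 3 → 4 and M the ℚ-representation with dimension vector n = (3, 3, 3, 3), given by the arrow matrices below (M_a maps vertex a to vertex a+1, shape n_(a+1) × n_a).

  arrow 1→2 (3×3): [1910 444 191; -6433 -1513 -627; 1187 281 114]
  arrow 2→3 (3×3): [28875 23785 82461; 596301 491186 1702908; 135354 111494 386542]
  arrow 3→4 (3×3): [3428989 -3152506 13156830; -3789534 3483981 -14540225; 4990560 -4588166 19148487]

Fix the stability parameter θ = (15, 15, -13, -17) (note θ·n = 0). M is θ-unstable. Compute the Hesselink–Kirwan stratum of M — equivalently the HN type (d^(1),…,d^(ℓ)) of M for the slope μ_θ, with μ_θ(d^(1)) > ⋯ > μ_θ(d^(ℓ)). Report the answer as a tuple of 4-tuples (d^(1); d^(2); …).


Via rank(M_{q-1}∘⋯∘M_p): M ≅ I[1,1], I[1,2], I[1,4], I[2,4], I[3,4].
μ_θ-semistable layers: μ^(1)=15; μ^(2)=0; μ^(3)=-5; μ^(4)=-15

((2, 1, 0, 0); (1, 1, 1, 1); (0, 1, 1, 1); (0, 0, 1, 1))


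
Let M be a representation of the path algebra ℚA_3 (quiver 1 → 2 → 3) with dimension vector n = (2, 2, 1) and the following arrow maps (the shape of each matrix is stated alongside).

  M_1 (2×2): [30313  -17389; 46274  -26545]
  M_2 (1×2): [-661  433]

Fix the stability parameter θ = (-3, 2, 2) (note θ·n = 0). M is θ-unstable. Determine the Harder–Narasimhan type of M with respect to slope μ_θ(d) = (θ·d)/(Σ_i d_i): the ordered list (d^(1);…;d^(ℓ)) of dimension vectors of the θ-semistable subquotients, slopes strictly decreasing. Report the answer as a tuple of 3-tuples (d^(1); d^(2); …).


Interval decomposition of M: I[1,2], I[1,3].
HN type (ℓ=2): μ^(1)=2; μ^(2)=-3

((0, 2, 1); (2, 0, 0))


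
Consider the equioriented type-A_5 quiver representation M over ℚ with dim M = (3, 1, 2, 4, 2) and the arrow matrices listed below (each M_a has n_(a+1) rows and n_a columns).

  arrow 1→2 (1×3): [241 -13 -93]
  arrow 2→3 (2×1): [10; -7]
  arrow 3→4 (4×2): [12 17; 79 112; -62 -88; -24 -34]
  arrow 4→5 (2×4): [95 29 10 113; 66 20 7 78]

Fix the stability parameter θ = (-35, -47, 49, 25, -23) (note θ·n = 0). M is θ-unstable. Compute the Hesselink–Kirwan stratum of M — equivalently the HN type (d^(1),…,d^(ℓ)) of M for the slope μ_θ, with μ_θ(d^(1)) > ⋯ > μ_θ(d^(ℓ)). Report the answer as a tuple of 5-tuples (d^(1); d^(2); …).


Via rank(M_{q-1}∘⋯∘M_p): M ≅ I[1,1]^2, I[1,5], I[3,4], I[4,4], I[4,5].
μ_θ-semistable layers: μ^(1)=37; μ^(2)=25; μ^(3)=17; μ^(4)=1; μ^(5)=-35; μ^(6)=-41

((0, 0, 1, 1, 0); (0, 0, 0, 1, 0); (0, 0, 1, 1, 1); (0, 0, 0, 1, 1); (2, 0, 0, 0, 0); (1, 1, 0, 0, 0))


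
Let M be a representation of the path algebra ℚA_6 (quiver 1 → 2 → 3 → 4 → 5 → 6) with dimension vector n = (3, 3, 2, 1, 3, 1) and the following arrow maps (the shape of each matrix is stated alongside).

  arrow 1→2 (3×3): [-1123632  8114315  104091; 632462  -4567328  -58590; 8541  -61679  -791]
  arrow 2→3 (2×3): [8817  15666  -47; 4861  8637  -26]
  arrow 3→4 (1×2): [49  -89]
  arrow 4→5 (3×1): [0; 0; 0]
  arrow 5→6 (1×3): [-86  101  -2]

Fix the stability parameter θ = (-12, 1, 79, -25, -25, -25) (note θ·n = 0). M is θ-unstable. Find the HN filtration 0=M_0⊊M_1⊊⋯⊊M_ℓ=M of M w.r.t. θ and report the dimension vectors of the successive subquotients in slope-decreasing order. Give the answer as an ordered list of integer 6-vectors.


Interval decomposition of M: I[1,2], I[1,3], I[1,4], I[5,5]^2, I[5,6].
HN type (ℓ=5): μ^(1)=79; μ^(2)=27; μ^(3)=1; μ^(4)=-12; μ^(5)=-25

((0, 0, 1, 0, 0, 0); (0, 0, 1, 1, 0, 0); (0, 3, 0, 0, 0, 0); (3, 0, 0, 0, 0, 0); (0, 0, 0, 0, 3, 1))


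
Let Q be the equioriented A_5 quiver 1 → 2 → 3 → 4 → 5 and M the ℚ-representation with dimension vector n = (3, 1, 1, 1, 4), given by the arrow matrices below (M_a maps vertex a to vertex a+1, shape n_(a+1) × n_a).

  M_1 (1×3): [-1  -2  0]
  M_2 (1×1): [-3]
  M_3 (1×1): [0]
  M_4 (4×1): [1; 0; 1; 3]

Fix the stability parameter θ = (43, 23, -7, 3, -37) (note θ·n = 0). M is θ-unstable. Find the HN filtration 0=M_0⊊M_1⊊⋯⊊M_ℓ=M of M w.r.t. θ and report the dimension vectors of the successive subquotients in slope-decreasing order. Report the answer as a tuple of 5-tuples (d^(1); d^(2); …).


Via rank(M_{q-1}∘⋯∘M_p): M ≅ I[1,1]^2, I[1,3], I[4,5], I[5,5]^3.
μ_θ-semistable layers: μ^(1)=43; μ^(2)=59/3; μ^(3)=-17; μ^(4)=-37

((2, 0, 0, 0, 0); (1, 1, 1, 0, 0); (0, 0, 0, 1, 1); (0, 0, 0, 0, 3))


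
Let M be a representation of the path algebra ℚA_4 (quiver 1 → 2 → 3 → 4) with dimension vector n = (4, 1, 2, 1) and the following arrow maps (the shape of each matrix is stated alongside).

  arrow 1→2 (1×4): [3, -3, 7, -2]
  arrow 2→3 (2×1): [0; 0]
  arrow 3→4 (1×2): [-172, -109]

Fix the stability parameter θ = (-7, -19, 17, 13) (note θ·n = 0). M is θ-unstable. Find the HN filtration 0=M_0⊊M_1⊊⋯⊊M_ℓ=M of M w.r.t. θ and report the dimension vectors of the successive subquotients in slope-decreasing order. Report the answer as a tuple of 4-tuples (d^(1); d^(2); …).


Via rank(M_{q-1}∘⋯∘M_p): M ≅ I[1,1]^3, I[1,2], I[3,3], I[3,4].
μ_θ-semistable layers: μ^(1)=17; μ^(2)=15; μ^(3)=-7; μ^(4)=-13

((0, 0, 1, 0); (0, 0, 1, 1); (3, 0, 0, 0); (1, 1, 0, 0))


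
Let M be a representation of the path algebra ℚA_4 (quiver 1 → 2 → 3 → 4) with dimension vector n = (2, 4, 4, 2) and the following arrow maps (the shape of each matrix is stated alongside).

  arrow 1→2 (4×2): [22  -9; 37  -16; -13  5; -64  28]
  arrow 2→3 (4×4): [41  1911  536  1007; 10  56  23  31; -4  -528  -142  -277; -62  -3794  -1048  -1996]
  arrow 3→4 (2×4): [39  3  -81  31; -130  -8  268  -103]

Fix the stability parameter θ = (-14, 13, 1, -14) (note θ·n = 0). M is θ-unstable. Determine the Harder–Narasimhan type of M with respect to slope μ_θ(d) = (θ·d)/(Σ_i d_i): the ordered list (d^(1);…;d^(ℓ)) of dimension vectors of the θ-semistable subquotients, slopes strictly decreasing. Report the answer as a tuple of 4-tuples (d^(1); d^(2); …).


Barcode: M ≅ I[1,3], I[1,4], I[2,2], I[2,4], I[3,3]. HN layers by μ_θ (5 steps, strictly decreasing):
  μ^(1)=13; μ^(2)=7; μ^(3)=1; μ^(4)=0; μ^(5)=-14

((0, 1, 0, 0); (0, 1, 1, 0); (0, 0, 1, 0); (0, 2, 2, 2); (2, 0, 0, 0))


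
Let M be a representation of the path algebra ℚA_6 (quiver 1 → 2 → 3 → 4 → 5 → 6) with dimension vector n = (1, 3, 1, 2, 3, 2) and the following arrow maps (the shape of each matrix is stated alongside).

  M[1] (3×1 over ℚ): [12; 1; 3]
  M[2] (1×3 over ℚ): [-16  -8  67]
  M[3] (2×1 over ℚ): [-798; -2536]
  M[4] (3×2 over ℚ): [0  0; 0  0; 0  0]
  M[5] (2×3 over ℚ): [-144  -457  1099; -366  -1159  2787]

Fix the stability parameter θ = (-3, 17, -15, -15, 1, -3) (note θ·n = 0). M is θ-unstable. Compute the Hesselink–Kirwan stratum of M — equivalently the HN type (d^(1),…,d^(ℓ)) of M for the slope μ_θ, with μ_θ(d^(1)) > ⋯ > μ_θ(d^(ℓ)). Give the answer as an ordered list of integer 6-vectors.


Barcode: M ≅ I[1,4], I[2,2]^2, I[4,4], I[5,5], I[5,6]^2. HN layers by μ_θ (5 steps, strictly decreasing):
  μ^(1)=17; μ^(2)=1; μ^(3)=-1; μ^(4)=-4; μ^(5)=-15

((0, 2, 0, 0, 0, 0); (0, 0, 0, 0, 1, 0); (0, 0, 0, 0, 2, 2); (1, 1, 1, 1, 0, 0); (0, 0, 0, 1, 0, 0))


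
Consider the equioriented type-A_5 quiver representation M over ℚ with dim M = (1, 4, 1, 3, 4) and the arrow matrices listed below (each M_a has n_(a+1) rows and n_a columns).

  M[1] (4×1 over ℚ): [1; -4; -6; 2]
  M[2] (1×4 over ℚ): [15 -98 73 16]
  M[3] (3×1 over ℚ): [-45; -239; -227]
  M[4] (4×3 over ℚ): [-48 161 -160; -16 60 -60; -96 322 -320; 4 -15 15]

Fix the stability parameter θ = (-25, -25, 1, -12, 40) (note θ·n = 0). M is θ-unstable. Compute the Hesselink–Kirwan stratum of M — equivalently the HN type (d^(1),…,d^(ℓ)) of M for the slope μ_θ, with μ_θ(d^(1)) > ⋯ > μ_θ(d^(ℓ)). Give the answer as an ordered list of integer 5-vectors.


Via rank(M_{q-1}∘⋯∘M_p): M ≅ I[1,5], I[2,2]^3, I[4,4], I[4,5], I[5,5]^2.
μ_θ-semistable layers: μ^(1)=40; μ^(2)=-11/2; μ^(3)=-12; μ^(4)=-25

((0, 0, 0, 0, 4); (0, 0, 1, 1, 0); (0, 0, 0, 2, 0); (1, 4, 0, 0, 0))


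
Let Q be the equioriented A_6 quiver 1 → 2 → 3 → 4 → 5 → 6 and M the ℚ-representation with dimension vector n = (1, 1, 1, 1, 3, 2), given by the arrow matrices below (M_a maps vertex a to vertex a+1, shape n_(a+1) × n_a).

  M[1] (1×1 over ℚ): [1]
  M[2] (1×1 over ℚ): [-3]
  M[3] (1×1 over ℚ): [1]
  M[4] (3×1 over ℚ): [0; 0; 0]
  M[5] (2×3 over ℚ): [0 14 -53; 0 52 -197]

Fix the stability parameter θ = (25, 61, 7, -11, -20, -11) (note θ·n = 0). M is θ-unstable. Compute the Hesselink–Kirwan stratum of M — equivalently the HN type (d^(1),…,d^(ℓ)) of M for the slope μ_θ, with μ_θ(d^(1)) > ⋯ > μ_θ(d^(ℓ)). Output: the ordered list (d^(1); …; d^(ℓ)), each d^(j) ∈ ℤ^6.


Via rank(M_{q-1}∘⋯∘M_p): M ≅ I[1,4], I[5,5], I[5,6]^2.
μ_θ-semistable layers: μ^(1)=41/2; μ^(2)=-11; μ^(3)=-20

((1, 1, 1, 1, 0, 0); (0, 0, 0, 0, 0, 2); (0, 0, 0, 0, 3, 0))


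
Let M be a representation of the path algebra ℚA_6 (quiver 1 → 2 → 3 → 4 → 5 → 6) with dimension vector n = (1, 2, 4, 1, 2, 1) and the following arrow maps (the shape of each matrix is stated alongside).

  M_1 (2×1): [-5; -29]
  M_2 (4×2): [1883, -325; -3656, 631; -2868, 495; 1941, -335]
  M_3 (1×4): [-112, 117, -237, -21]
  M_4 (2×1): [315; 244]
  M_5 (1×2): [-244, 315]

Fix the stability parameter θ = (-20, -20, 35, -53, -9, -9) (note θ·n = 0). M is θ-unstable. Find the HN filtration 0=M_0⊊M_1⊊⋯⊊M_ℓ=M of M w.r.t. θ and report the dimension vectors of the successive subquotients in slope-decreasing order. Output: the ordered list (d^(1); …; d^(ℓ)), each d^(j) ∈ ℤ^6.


Interval decomposition of M: I[1,5], I[2,3], I[3,3]^2, I[5,6].
HN type (ℓ=3): μ^(1)=35; μ^(2)=-9; μ^(3)=-20

((0, 0, 3, 0, 0, 0); (0, 0, 1, 1, 2, 1); (1, 2, 0, 0, 0, 0))


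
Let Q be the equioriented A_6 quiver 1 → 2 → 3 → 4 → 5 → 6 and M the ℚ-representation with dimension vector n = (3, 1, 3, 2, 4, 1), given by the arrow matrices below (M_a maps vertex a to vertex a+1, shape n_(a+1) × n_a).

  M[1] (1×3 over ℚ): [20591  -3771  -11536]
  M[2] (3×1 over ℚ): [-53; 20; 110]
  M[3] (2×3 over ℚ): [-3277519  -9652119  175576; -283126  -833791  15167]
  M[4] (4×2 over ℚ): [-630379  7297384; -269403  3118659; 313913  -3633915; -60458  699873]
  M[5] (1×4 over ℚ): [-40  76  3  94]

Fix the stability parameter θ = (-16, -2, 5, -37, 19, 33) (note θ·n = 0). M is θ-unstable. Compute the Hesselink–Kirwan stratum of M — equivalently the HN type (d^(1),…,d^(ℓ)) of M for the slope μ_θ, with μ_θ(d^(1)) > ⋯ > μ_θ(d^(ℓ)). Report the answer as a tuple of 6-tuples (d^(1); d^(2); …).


Barcode: M ≅ I[1,1]^2, I[1,6], I[3,3], I[3,5], I[5,5]^2. HN layers by μ_θ (5 steps, strictly decreasing):
  μ^(1)=33; μ^(2)=19; μ^(3)=5; μ^(4)=-34/3; μ^(5)=-16

((0, 0, 0, 0, 0, 1); (0, 0, 0, 0, 4, 0); (0, 0, 1, 0, 0, 0); (0, 1, 1, 1, 0, 0); (3, 0, 1, 1, 0, 0))


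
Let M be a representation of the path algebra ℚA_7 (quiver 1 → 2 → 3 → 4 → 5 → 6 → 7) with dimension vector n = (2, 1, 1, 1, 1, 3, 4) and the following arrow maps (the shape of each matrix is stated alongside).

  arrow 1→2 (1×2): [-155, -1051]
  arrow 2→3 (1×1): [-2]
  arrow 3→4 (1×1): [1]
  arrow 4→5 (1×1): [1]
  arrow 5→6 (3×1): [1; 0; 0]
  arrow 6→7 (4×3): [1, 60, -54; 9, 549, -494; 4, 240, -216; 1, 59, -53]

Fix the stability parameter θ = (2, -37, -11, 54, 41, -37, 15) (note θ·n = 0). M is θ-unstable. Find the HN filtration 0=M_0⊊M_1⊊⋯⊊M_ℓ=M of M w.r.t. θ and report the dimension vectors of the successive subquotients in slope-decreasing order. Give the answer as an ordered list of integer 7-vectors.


Via rank(M_{q-1}∘⋯∘M_p): M ≅ I[1,1], I[1,7], I[6,7]^2, I[7,7].
μ_θ-semistable layers: μ^(1)=73/4; μ^(2)=15; μ^(3)=2; μ^(4)=-11; μ^(5)=-35/2; μ^(6)=-37

((0, 0, 0, 1, 1, 1, 1); (0, 0, 0, 0, 0, 0, 3); (1, 0, 0, 0, 0, 0, 0); (0, 0, 1, 0, 0, 0, 0); (1, 1, 0, 0, 0, 0, 0); (0, 0, 0, 0, 0, 2, 0))


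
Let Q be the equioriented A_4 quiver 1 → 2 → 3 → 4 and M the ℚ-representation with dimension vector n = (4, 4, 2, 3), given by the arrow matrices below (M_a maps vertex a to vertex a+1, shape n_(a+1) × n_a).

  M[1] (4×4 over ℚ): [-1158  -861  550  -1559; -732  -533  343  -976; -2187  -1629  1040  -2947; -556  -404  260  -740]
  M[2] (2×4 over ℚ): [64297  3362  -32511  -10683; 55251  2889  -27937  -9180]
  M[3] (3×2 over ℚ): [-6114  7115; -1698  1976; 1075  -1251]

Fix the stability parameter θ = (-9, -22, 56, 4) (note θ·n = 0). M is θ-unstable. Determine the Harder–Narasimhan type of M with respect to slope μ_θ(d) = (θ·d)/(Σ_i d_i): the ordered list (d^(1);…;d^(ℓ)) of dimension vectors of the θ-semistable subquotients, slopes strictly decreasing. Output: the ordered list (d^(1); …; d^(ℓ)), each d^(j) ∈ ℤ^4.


Barcode: M ≅ I[1,2]^2, I[1,4]^2, I[4,4]. HN layers by μ_θ (3 steps, strictly decreasing):
  μ^(1)=30; μ^(2)=4; μ^(3)=-31/2

((0, 0, 2, 2); (0, 0, 0, 1); (4, 4, 0, 0))
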